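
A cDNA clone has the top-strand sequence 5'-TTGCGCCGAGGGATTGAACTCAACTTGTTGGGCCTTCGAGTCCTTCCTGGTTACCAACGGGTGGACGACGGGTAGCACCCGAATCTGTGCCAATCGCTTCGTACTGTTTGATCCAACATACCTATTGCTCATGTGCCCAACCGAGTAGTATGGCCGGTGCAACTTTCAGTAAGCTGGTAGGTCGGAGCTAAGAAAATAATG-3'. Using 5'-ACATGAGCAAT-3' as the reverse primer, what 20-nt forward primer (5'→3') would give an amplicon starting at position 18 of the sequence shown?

5'-ACTCAACTTGTTGGGCCTTC-3'

The reverse primer's reverse complement ATTGCTCATGT matches the template at positions 124–134; the product starts at position 18.
The forward primer is identical to the top strand over positions 18–37: ACTCAACTTGTTGGGCCTTC.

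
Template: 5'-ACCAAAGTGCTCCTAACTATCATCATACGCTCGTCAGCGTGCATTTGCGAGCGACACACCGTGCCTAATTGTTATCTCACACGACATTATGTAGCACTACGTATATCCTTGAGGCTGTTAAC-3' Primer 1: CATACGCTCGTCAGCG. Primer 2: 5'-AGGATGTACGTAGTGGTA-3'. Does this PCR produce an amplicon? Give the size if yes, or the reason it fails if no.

Primer 2 (AGGATGTACGTAGTGGTA) does not match the top strand, and its reverse complement TACCACTACGTACATCCT does not match either.
With no annealing site for primer 2, no amplification occurs.

No product — primer 2 has no binding site in the template.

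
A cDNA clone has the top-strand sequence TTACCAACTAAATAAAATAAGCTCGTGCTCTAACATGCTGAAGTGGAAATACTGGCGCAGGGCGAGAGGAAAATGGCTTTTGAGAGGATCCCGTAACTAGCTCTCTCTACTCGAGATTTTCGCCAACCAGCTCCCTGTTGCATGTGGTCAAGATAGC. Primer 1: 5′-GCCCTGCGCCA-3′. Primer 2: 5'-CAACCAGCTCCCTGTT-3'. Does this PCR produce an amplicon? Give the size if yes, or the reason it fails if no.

Primer 1 (GCCCTGCGCCA) has reverse complement TGGCGCAGGGC, which matches the top strand at positions 53–63; primer 1 anneals to the top strand there with its 3' end pointing upstream toward position 53.
Primer 2 (CAACCAGCTCCCTGTT) matches the top strand directly at positions 124–139; it anneals to the bottom strand with its 3' end pointing downstream toward position 139.
The 3' ends diverge (primer 1 extends toward position 1, primer 2 toward position 157), so the primers never converge on a shared product.

No product — the primers' 3' ends point away from each other.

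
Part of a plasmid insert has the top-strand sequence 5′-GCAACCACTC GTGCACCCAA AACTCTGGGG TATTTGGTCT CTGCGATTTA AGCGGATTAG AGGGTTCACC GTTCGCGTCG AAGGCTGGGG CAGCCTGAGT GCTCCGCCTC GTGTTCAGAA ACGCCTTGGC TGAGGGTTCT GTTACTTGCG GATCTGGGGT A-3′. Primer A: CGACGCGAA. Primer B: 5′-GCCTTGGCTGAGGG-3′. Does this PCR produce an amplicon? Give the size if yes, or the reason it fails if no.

Primer A (CGACGCGAA) has reverse complement TTCGCGTCG, which matches the top strand at positions 72–80; primer A anneals to the top strand there with its 3' end pointing upstream toward position 72.
Primer B (GCCTTGGCTGAGGG) matches the top strand directly at positions 123–136; it anneals to the bottom strand with its 3' end pointing downstream toward position 136.
The 3' ends diverge (primer A extends toward position 1, primer B toward position 161), so the primers never converge on a shared product.

No product — the primers' 3' ends point away from each other.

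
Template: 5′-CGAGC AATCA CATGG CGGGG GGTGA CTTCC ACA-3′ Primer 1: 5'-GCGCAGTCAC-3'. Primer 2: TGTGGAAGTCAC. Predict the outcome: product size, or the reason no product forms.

Primer 1 (GCGCAGTCAC) does not match the top strand, and its reverse complement GTGACTGCGC does not match either.
With no annealing site for primer 1, no amplification occurs.

No product — primer 1 has no binding site in the template.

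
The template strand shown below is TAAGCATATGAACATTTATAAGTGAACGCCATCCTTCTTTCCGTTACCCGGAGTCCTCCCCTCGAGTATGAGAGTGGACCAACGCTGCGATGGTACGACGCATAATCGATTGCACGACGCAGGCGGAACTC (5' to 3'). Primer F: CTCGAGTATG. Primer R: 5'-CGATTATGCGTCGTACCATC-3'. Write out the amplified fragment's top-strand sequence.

Scanning the template, CTCGAGTATG occurs at positions 61–70; this primer anneals to the bottom strand there with its 3' end pointing downstream.
The reverse primer's reverse complement is GATGGTACGACGCATAATCG, which matches the template at positions 89–108.
The product is the template from position 61 through 108 (48 bp).

5'-CTCGAGTATGAGAGTGGACCAACGCTGCGATGGTACGACGCATAATCG-3'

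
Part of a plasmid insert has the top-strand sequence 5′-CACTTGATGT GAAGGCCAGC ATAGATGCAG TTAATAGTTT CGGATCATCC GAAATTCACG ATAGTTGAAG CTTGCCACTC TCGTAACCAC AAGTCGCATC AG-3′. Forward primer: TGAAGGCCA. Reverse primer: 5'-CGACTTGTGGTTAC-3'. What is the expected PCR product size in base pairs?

The forward primer matches the template at positions 10–18.
Reverse complement of the reverse primer: GTAACCACAAGTCG. This occurs on the top strand at positions 83–96.
Product length = (reverse-primer end) − (forward-primer start) + 1 = 96 − 10 + 1 = 87 bp.

87 bp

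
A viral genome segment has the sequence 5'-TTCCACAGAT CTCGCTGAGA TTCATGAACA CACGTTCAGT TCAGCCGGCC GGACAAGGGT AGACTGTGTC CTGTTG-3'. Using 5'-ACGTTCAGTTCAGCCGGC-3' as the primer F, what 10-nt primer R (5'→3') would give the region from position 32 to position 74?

5'-ACAGGACACA-3'

The product's 3' end on the top strand is position 74.
The reverse primer anneals to the top strand over positions 65–74, i.e. to TGTGTCCTGT.
Its sequence written 5'→3' is the reverse complement: ACAGGACACA.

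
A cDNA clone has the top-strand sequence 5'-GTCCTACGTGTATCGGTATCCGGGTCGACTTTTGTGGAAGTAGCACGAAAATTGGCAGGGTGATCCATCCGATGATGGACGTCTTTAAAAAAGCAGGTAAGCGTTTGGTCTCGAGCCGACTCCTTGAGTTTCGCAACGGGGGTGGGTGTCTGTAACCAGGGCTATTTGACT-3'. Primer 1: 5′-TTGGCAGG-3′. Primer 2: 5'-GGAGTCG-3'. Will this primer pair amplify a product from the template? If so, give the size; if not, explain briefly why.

Yes — a 72 bp product.

Primer 1 (TTGGCAGG) matches the top strand at positions 52–59; it acts as a forward primer.
Primer 2's reverse complement is CGACTCC, matching the top strand at positions 117–123; it acts as a reverse primer.
The 3' ends face each other across positions 52–123, giving a 72 bp product.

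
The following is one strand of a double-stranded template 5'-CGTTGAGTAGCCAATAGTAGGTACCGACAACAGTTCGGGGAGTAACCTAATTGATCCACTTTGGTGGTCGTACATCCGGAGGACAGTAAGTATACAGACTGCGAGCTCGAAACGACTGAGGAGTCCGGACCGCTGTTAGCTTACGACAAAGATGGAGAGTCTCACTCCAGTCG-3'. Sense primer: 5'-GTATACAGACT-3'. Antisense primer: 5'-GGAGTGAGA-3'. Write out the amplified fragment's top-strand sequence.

The forward primer matches the template at positions 90–100.
Taking the reverse complement of GGAGTGAGA gives TCTCACTCC, found at positions 160–168 on the template; the primer anneals here to the top strand with its 3' end pointing upstream.
The product is the template from position 90 through 168 (79 bp).

5'-GTATACAGACTGCGAGCTCGAAACGACTGAGGAGTCCGGACCGCTGTTAGCTTACGACAAAGATGGAGAGTCTCACTCC-3'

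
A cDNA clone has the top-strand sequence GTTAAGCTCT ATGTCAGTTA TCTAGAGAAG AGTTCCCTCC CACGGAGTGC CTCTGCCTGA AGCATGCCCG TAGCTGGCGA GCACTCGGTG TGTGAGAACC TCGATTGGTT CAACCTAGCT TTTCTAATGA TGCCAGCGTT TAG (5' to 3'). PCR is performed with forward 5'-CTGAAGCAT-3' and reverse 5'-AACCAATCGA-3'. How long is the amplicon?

54 bp

Forward primer CTGAAGCAT is found on the top strand at positions 57–65.
The reverse primer's reverse complement is TCGATTGGTT, which matches the template at positions 101–110.
The product runs from position 57 to position 110, so its length is 110 − 57 + 1 = 54 bp.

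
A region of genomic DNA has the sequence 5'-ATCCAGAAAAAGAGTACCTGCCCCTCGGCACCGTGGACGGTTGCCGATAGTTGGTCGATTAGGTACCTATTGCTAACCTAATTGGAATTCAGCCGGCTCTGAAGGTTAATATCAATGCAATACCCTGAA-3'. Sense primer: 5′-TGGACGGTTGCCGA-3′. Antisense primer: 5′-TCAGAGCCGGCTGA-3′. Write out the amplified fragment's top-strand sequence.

The forward primer matches the template at positions 34–47.
The reverse primer's reverse complement is TCAGCCGGCTCTGA, which matches the template at positions 89–102.
The product is the template from position 34 through 102 (69 bp).

5'-TGGACGGTTGCCGATAGTTGGTCGATTAGGTACCTATTGCTAACCTAATTGGAATTCAGCCGGCTCTGA-3'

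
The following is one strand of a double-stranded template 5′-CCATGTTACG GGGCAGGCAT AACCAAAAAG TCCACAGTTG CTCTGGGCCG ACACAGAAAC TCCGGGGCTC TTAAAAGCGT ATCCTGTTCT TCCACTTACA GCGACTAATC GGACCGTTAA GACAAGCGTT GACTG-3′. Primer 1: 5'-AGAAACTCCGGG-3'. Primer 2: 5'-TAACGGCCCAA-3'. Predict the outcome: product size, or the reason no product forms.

Primer 2 (TAACGGCCCAA) does not match the top strand, and its reverse complement TTGGGCCGTTA does not match either.
With no annealing site for primer 2, no amplification occurs.

No product — primer 2 has no binding site in the template.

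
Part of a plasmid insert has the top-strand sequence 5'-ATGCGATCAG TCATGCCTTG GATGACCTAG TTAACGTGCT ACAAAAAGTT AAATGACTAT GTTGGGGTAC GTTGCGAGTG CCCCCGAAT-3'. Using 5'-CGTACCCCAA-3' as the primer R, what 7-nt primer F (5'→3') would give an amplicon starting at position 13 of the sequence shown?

The reverse primer's reverse complement TTGGGGTACG matches the template at positions 62–71; the product starts at position 13.
The forward primer is identical to the top strand over positions 13–19: ATGCCTT.

5'-ATGCCTT-3'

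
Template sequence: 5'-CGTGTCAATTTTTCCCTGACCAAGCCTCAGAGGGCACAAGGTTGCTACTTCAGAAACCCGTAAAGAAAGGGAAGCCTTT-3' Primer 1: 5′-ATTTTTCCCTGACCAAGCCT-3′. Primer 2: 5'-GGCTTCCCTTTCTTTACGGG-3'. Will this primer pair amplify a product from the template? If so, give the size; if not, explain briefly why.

Yes — a 69 bp product.

Primer 1 (ATTTTTCCCTGACCAAGCCT) matches the top strand at positions 8–27; it acts as a forward primer.
Primer 2's reverse complement is CCCGTAAAGAAAGGGAAGCC, matching the top strand at positions 57–76; it acts as a reverse primer.
The 3' ends face each other across positions 8–76, giving a 69 bp product.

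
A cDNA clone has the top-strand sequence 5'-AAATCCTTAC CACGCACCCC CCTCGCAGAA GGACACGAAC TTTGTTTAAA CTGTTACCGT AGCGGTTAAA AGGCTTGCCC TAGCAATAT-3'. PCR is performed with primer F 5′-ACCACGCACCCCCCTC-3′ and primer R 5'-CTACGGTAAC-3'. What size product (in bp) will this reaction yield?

54 bp

The forward primer matches the template at positions 9–24.
Taking the reverse complement of CTACGGTAAC gives GTTACCGTAG, found at positions 53–62 on the template; the primer anneals here to the top strand with its 3' end pointing upstream.
Product length = (reverse-primer end) − (forward-primer start) + 1 = 62 − 9 + 1 = 54 bp.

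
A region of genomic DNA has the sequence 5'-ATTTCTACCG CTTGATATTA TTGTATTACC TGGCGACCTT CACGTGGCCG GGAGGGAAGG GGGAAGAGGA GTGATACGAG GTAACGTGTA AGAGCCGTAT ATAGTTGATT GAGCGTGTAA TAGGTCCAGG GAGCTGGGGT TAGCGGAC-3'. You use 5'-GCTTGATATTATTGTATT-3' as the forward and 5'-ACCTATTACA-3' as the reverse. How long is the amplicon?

116 bp

Forward primer GCTTGATATTATTGTATT is found on the top strand at positions 10–27.
Reverse complement of the reverse primer: TGTAATAGGT. This occurs on the top strand at positions 116–125.
Amplicon spans positions 10–125: 116 bp.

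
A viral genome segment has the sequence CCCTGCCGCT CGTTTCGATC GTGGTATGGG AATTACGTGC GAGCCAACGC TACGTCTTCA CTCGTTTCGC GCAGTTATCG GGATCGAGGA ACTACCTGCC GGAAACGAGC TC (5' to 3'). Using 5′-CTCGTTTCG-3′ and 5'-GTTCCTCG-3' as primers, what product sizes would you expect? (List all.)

The forward primer CTCGTTTCG matches the top strand at positions 9–17, 61–69.
The reverse primer's reverse complement is CGAGGAAC, matching at positions 85–92.
Each forward site pairs with the reverse site to give a product ending at position 92: sizes 84, 32 bp.

84 bp, 32 bp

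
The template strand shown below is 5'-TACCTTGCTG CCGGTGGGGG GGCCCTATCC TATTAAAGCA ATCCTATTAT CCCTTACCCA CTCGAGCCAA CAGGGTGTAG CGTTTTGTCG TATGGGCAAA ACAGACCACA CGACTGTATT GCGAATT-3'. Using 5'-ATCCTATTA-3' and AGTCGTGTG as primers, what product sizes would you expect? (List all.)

The forward primer ATCCTATTA matches the top strand at positions 27–35, 41–49.
The reverse primer's reverse complement is CACACGACT, matching at positions 107–115.
Each forward site pairs with the reverse site to give a product ending at position 115: sizes 89, 75 bp.

89 bp, 75 bp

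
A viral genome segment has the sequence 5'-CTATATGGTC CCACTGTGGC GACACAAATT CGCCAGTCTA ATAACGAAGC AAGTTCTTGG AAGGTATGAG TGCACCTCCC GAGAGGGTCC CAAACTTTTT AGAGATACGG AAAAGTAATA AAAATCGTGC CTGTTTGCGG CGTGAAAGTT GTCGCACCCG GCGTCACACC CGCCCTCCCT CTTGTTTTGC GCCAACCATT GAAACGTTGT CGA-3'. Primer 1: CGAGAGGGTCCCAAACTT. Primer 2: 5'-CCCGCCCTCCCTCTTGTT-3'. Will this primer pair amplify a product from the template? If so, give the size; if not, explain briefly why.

No product — both primers anneal to the same strand and extend in the same direction.

Primer 1 (CGAGAGGGTCCCAAACTT) matches the top strand at positions 80–97 (3' end points downstream).
Primer 2 (CCCGCCCTCCCTCTTGTT) also matches the top strand directly, at positions 169–186 — its reverse complement AACAAGAGGGAGGGCGGG is not present.
Both primers anneal to the bottom strand with 3' ends pointing the same way, so neither can prime synthesis back toward the other.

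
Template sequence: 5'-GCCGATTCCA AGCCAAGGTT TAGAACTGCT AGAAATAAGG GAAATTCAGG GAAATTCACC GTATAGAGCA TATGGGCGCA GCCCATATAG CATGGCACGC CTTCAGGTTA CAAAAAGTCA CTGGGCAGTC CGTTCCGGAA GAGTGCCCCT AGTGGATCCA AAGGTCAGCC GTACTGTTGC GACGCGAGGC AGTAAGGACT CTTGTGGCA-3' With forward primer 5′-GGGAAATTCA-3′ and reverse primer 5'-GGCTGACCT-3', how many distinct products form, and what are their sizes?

Two products: 132 bp, 122 bp

The forward primer GGGAAATTCA matches the top strand at positions 39–48, 49–58.
The reverse primer's reverse complement is AGGTCAGCC, matching at positions 162–170.
Each forward site pairs with the reverse site to give a product ending at position 170: sizes 132, 122 bp.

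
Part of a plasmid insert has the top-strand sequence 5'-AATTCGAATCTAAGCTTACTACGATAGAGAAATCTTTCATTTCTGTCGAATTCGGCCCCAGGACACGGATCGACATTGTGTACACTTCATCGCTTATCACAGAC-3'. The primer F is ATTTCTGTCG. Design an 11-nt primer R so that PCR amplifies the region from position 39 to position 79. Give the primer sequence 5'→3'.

5'-ACAATGTCGAT-3'

The product's 3' end on the top strand is position 79.
The reverse primer anneals to the top strand over positions 69–79, i.e. to ATCGACATTGT.
Its sequence written 5'→3' is the reverse complement: ACAATGTCGAT.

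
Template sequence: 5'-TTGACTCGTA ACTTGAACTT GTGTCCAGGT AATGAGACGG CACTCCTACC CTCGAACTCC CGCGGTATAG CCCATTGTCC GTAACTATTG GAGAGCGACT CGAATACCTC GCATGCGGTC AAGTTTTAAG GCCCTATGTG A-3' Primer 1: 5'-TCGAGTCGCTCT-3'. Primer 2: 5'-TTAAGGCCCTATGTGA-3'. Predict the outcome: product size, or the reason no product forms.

No product — the primers' 3' ends point away from each other.

Primer 1 (TCGAGTCGCTCT) has reverse complement AGAGCGACTCGA, which matches the top strand at positions 92–103; primer 1 anneals to the top strand there with its 3' end pointing upstream toward position 92.
Primer 2 (TTAAGGCCCTATGTGA) matches the top strand directly at positions 126–141; it anneals to the bottom strand with its 3' end pointing downstream toward position 141.
The 3' ends diverge (primer 1 extends toward position 1, primer 2 toward position 141), so the primers never converge on a shared product.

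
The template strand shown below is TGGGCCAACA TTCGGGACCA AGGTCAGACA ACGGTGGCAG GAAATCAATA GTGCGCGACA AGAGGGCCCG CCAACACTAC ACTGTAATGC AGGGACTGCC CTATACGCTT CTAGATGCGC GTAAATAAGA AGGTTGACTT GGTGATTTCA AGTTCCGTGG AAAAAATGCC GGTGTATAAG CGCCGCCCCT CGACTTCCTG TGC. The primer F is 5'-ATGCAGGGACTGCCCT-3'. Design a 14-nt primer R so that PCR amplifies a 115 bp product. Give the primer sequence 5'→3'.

The forward primer binds at positions 87–102, so a 115 bp product ends at position 87 + 115 − 1 = 201.
The reverse primer anneals to the top strand over positions 188–201, i.e. to CCTCGACTTCCTGT.
Its sequence written 5'→3' is the reverse complement: ACAGGAAGTCGAGG.

5'-ACAGGAAGTCGAGG-3'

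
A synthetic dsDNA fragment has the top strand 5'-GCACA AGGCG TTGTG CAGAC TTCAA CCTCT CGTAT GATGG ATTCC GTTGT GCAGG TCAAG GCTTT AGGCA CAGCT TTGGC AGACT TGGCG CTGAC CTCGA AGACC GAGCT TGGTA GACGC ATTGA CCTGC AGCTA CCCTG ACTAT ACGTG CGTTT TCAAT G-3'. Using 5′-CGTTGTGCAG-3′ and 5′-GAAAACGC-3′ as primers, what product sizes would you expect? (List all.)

The forward primer CGTTGTGCAG matches the top strand at positions 9–18, 45–54.
The reverse primer's reverse complement is GCGTTTTC, matching at positions 150–157.
Each forward site pairs with the reverse site to give a product ending at position 157: sizes 149, 113 bp.

149 bp, 113 bp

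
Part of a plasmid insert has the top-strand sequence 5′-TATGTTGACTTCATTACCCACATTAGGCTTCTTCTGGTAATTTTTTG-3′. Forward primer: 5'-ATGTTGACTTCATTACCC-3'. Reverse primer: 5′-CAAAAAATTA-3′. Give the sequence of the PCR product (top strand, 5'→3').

Scanning the template, ATGTTGACTTCATTACCC occurs at positions 2–19; this primer anneals to the bottom strand there with its 3' end pointing downstream.
The reverse primer's reverse complement is TAATTTTTTG, which matches the template at positions 38–47.
The product is the template from position 2 through 47 (46 bp).

5'-ATGTTGACTTCATTACCCACATTAGGCTTCTTCTGGTAATTTTTTG-3'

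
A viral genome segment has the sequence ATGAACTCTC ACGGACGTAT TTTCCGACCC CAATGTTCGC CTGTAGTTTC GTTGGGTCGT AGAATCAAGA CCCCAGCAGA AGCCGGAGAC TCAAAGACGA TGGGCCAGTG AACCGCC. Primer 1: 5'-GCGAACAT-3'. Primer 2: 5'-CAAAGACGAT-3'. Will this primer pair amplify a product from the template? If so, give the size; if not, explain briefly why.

Primer 1 (GCGAACAT) has reverse complement ATGTTCGC, which matches the top strand at positions 33–40; primer 1 anneals to the top strand there with its 3' end pointing upstream toward position 33.
Primer 2 (CAAAGACGAT) matches the top strand directly at positions 92–101; it anneals to the bottom strand with its 3' end pointing downstream toward position 101.
The 3' ends diverge (primer 1 extends toward position 1, primer 2 toward position 117), so the primers never converge on a shared product.

No product — the primers' 3' ends point away from each other.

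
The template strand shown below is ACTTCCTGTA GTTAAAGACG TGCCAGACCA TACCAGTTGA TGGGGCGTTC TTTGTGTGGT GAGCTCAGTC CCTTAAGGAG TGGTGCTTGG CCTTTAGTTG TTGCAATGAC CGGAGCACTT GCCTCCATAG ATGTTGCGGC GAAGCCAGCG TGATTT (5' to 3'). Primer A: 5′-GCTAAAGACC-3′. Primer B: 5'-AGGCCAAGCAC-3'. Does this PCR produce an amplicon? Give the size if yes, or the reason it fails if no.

Primer A (GCTAAAGACC) does not match the top strand, and its reverse complement GGTCTTTAGC does not match either.
With no annealing site for primer A, no amplification occurs.

No product — primer A has no binding site in the template.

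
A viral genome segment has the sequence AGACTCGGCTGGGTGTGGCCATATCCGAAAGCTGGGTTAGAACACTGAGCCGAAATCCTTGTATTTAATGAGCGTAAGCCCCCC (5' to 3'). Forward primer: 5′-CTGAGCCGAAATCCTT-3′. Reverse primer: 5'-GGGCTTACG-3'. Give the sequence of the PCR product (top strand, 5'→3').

5'-CTGAGCCGAAATCCTTGTATTTAATGAGCGTAAGCCC-3'

Forward primer CTGAGCCGAAATCCTT is found on the top strand at positions 45–60.
Taking the reverse complement of GGGCTTACG gives CGTAAGCCC, found at positions 73–81 on the template; the primer anneals here to the top strand with its 3' end pointing upstream.
The product is the template from position 45 through 81 (37 bp).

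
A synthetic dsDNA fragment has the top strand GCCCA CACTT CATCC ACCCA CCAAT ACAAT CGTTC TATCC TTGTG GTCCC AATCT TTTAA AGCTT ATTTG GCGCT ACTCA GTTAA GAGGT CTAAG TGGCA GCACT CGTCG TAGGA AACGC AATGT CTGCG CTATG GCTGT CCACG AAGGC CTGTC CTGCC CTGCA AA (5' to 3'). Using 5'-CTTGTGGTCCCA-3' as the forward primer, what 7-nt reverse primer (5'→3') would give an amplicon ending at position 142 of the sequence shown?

The forward primer binds at positions 40–51; the product's 3' end on the top strand is position 142.
The reverse primer anneals to the top strand over positions 136–142, i.e. to GCTGTCC.
Its sequence written 5'→3' is the reverse complement: GGACAGC.

5'-GGACAGC-3'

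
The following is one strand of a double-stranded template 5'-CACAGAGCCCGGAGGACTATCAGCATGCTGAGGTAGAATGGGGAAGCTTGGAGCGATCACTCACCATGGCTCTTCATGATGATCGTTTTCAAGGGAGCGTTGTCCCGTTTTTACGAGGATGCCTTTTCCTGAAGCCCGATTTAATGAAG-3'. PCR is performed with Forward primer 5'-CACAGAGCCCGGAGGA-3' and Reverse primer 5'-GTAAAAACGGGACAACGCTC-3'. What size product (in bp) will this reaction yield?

114 bp

Scanning the template, CACAGAGCCCGGAGGA occurs at positions 1–16; this primer anneals to the bottom strand there with its 3' end pointing downstream.
Reverse complement of the reverse primer: GAGCGTTGTCCCGTTTTTAC. This occurs on the top strand at positions 95–114.
The product runs from position 1 to position 114, so its length is 114 − 1 + 1 = 114 bp.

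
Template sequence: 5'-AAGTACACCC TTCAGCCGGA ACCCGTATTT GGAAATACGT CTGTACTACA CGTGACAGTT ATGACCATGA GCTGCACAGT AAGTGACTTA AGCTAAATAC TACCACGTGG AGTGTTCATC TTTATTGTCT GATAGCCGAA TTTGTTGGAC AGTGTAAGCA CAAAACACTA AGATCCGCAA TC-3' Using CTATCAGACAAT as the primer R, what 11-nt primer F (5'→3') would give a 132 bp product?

The reverse primer's reverse complement ATTGTCTGATAG matches the template at positions 124–135, so the product ends at position 135.
A 132 bp product then starts at position 135 − 132 + 1 = 4.
The forward primer is identical to the top strand there: TACACCCTTCA.

5'-TACACCCTTCA-3'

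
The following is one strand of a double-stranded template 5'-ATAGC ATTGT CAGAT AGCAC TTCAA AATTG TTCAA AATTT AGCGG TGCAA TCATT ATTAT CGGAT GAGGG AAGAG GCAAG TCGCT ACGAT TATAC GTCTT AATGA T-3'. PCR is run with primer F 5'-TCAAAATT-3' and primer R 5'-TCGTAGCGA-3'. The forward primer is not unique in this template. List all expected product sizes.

The forward primer TCAAAATT matches the top strand at positions 22–29, 32–39.
The reverse primer's reverse complement is TCGCTACGA, matching at positions 81–89.
Each forward site pairs with the reverse site to give a product ending at position 89: sizes 68, 58 bp.

68 bp, 58 bp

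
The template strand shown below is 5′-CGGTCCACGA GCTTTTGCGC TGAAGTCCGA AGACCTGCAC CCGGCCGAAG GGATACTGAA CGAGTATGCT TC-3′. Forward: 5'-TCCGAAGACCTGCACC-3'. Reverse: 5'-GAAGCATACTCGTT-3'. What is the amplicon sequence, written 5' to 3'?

Forward primer TCCGAAGACCTGCACC is found on the top strand at positions 26–41.
Reverse complement of the reverse primer: AACGAGTATGCTTC. This occurs on the top strand at positions 59–72.
The product is the template from position 26 through 72 (47 bp).

5'-TCCGAAGACCTGCACCCGGCCGAAGGGATACTGAACGAGTATGCTTC-3'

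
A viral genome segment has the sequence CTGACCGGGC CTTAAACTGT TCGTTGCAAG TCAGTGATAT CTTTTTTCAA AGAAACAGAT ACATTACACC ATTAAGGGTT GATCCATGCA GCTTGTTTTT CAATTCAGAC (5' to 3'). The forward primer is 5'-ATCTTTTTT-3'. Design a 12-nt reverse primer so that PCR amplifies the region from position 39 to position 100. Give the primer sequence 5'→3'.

5'-AAAAACAAGCTG-3'

The product's 3' end on the top strand is position 100.
The reverse primer anneals to the top strand over positions 89–100, i.e. to CAGCTTGTTTTT.
Its sequence written 5'→3' is the reverse complement: AAAAACAAGCTG.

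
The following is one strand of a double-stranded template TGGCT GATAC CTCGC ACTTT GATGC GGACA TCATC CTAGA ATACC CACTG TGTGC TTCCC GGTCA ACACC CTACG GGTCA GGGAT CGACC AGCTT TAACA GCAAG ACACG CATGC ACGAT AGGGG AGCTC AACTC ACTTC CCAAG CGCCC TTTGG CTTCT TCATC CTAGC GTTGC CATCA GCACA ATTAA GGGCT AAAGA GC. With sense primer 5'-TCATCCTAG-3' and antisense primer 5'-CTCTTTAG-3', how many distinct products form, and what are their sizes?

The forward primer TCATCCTAG matches the top strand at positions 31–39, 161–169.
The reverse primer's reverse complement is CTAAAGAG, matching at positions 194–201.
Each forward site pairs with the reverse site to give a product ending at position 201: sizes 171, 41 bp.

Two products: 171 bp, 41 bp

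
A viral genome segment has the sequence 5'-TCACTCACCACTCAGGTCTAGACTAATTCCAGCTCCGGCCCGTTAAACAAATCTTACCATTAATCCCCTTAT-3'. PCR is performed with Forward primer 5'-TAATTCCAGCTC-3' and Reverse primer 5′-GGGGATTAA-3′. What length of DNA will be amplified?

Scanning the template, TAATTCCAGCTC occurs at positions 24–35; this primer anneals to the bottom strand there with its 3' end pointing downstream.
Taking the reverse complement of GGGGATTAA gives TTAATCCCC, found at positions 60–68 on the template; the primer anneals here to the top strand with its 3' end pointing upstream.
Product length = (reverse-primer end) − (forward-primer start) + 1 = 68 − 24 + 1 = 45 bp.

45 bp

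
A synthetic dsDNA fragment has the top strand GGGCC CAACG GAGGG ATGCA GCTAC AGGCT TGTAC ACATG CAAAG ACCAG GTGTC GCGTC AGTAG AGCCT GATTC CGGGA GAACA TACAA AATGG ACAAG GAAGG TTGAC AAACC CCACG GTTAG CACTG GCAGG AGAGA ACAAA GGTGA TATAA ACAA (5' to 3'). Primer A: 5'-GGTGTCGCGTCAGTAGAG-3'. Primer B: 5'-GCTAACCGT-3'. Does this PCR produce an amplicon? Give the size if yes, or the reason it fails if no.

Primer A (GGTGTCGCGTCAGTAGAG) matches the top strand at positions 50–67; it acts as a forward primer.
Primer B's reverse complement is ACGGTTAGC, matching the top strand at positions 118–126; it acts as a reverse primer.
The 3' ends face each other across positions 50–126, giving a 77 bp product.

Yes — a 77 bp product.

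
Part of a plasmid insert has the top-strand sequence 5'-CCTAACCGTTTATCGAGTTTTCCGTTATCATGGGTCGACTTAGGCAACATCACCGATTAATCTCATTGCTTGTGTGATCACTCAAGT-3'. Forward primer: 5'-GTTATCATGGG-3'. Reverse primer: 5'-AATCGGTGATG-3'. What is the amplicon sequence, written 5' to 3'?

The forward primer matches the template at positions 24–34.
Reverse complement of the reverse primer: CATCACCGATT. This occurs on the top strand at positions 48–58.
The product is the template from position 24 through 58 (35 bp).

5'-GTTATCATGGGTCGACTTAGGCAACATCACCGATT-3'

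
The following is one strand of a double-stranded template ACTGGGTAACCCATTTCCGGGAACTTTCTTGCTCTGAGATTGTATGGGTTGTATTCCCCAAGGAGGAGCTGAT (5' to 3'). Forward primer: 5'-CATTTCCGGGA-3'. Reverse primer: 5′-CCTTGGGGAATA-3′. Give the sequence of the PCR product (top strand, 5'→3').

The forward primer matches the template at positions 12–22.
The reverse primer's reverse complement is TATTCCCCAAGG, which matches the template at positions 52–63.
The product is the template from position 12 through 63 (52 bp).

5'-CATTTCCGGGAACTTTCTTGCTCTGAGATTGTATGGGTTGTATTCCCCAAGG-3'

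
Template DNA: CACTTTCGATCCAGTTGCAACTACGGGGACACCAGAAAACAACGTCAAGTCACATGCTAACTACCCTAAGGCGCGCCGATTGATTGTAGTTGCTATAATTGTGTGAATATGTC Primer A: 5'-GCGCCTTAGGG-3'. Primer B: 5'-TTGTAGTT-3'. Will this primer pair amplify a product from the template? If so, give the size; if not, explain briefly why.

No product — the primers' 3' ends point away from each other.

Primer A (GCGCCTTAGGG) has reverse complement CCCTAAGGCGC, which matches the top strand at positions 64–74; primer A anneals to the top strand there with its 3' end pointing upstream toward position 64.
Primer B (TTGTAGTT) matches the top strand directly at positions 84–91; it anneals to the bottom strand with its 3' end pointing downstream toward position 91.
The 3' ends diverge (primer A extends toward position 1, primer B toward position 113), so the primers never converge on a shared product.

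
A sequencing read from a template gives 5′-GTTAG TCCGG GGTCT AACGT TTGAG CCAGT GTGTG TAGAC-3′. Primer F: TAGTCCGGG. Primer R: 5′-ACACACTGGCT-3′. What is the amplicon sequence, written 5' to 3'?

Forward primer TAGTCCGGG is found on the top strand at positions 3–11.
Taking the reverse complement of ACACACTGGCT gives AGCCAGTGTGT, found at positions 24–34 on the template; the primer anneals here to the top strand with its 3' end pointing upstream.
The product is the template from position 3 through 34 (32 bp).

5'-TAGTCCGGGGTCTAACGTTTGAGCCAGTGTGT-3'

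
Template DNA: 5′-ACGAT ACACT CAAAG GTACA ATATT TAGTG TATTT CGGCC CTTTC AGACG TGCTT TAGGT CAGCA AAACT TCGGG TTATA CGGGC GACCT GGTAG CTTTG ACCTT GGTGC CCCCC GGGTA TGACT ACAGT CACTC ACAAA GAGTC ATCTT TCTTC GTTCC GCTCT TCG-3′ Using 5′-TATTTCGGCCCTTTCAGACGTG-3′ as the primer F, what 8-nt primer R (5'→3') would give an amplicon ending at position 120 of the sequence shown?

5'-TACCCGGG-3'

The forward primer binds at positions 31–52; the product's 3' end on the top strand is position 120.
The reverse primer anneals to the top strand over positions 113–120, i.e. to CCCGGGTA.
Its sequence written 5'→3' is the reverse complement: TACCCGGG.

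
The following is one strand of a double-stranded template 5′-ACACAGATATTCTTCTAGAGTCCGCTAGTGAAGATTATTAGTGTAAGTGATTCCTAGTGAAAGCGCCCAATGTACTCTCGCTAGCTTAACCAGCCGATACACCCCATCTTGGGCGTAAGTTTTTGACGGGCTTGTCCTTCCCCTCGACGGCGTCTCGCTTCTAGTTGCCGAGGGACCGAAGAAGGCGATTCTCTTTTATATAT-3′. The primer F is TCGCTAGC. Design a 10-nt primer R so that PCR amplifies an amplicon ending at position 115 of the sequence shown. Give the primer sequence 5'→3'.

The forward primer binds at positions 78–85; the product's 3' end on the top strand is position 115.
The reverse primer anneals to the top strand over positions 106–115, i.e. to ATCTTGGGCG.
Its sequence written 5'→3' is the reverse complement: CGCCCAAGAT.

5'-CGCCCAAGAT-3'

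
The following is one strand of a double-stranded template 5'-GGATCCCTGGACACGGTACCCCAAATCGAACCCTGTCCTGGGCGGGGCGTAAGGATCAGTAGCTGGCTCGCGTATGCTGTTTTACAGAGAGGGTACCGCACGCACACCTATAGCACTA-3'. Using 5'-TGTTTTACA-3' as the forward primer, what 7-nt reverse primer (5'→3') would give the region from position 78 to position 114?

5'-GCTATAG-3'

The product's 3' end on the top strand is position 114.
The reverse primer anneals to the top strand over positions 108–114, i.e. to CTATAGC.
Its sequence written 5'→3' is the reverse complement: GCTATAG.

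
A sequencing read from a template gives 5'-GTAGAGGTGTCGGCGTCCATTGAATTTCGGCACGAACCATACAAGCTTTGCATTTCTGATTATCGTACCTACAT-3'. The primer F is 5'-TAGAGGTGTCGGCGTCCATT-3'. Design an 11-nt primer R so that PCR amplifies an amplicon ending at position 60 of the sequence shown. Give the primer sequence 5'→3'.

The forward primer binds at positions 2–21; the product's 3' end on the top strand is position 60.
The reverse primer anneals to the top strand over positions 50–60, i.e. to GCATTTCTGAT.
Its sequence written 5'→3' is the reverse complement: ATCAGAAATGC.

5'-ATCAGAAATGC-3'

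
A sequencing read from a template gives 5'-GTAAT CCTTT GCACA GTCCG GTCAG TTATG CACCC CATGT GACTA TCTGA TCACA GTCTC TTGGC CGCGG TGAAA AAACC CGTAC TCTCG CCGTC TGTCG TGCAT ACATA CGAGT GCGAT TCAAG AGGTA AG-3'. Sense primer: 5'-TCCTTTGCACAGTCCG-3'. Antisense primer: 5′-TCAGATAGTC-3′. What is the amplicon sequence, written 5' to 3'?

5'-TCCTTTGCACAGTCCGGTCAGTTATGCACCCCATGTGACTATCTGA-3'

Scanning the template, TCCTTTGCACAGTCCG occurs at positions 5–20; this primer anneals to the bottom strand there with its 3' end pointing downstream.
Taking the reverse complement of TCAGATAGTC gives GACTATCTGA, found at positions 41–50 on the template; the primer anneals here to the top strand with its 3' end pointing upstream.
The product is the template from position 5 through 50 (46 bp).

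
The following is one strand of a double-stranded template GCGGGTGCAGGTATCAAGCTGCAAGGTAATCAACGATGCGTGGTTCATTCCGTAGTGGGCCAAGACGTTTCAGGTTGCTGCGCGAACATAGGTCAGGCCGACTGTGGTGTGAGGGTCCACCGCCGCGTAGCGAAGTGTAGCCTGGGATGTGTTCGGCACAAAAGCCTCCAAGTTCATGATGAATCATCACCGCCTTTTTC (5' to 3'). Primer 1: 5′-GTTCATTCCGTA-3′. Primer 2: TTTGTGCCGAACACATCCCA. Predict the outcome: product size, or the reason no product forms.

Yes — a 120 bp product.

Primer 1 (GTTCATTCCGTA) matches the top strand at positions 43–54; it acts as a forward primer.
Primer 2's reverse complement is TGGGATGTGTTCGGCACAAA, matching the top strand at positions 143–162; it acts as a reverse primer.
The 3' ends face each other across positions 43–162, giving a 120 bp product.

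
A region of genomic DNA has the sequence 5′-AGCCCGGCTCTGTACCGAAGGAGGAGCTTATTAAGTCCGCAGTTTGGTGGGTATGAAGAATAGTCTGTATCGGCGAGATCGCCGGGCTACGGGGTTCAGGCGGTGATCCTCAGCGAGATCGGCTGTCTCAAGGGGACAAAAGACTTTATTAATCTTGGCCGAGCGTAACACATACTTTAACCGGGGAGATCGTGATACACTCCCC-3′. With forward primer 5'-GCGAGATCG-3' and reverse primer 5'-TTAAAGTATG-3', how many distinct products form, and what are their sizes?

The forward primer GCGAGATCG matches the top strand at positions 73–81, 113–121.
The reverse primer's reverse complement is CATACTTTAA, matching at positions 171–180.
Each forward site pairs with the reverse site to give a product ending at position 180: sizes 108, 68 bp.

Two products: 108 bp, 68 bp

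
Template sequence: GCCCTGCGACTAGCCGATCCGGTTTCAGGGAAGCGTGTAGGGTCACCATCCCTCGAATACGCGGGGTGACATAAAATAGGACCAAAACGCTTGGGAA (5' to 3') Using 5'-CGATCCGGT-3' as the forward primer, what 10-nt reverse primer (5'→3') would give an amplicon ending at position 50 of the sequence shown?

The forward primer binds at positions 15–23; the product's 3' end on the top strand is position 50.
The reverse primer anneals to the top strand over positions 41–50, i.e. to GGTCACCATC.
Its sequence written 5'→3' is the reverse complement: GATGGTGACC.

5'-GATGGTGACC-3'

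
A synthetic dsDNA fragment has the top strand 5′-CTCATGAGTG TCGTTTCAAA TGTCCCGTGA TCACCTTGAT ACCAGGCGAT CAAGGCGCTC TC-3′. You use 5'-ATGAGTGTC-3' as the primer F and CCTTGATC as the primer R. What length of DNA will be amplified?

Scanning the template, ATGAGTGTC occurs at positions 4–12; this primer anneals to the bottom strand there with its 3' end pointing downstream.
The reverse primer's reverse complement is GATCAAGG, which matches the template at positions 48–55.
Product length = (reverse-primer end) − (forward-primer start) + 1 = 55 − 4 + 1 = 52 bp.

52 bp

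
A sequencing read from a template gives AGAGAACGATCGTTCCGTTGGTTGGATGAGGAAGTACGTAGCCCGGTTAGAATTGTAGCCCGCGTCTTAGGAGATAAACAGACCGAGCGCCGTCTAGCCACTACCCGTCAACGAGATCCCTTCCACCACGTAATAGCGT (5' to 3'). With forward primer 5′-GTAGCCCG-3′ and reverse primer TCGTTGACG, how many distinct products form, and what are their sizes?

The forward primer GTAGCCCG matches the top strand at positions 38–45, 55–62.
The reverse primer's reverse complement is CGTCAACGA, matching at positions 106–114.
Each forward site pairs with the reverse site to give a product ending at position 114: sizes 77, 60 bp.

Two products: 77 bp, 60 bp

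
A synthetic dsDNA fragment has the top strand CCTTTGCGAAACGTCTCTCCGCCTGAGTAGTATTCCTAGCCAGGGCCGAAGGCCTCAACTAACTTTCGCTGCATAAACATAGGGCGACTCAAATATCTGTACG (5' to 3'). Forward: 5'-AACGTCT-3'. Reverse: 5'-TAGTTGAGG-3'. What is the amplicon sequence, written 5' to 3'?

5'-AACGTCTCTCCGCCTGAGTAGTATTCCTAGCCAGGGCCGAAGGCCTCAACTA-3'

Forward primer AACGTCT is found on the top strand at positions 10–16.
Taking the reverse complement of TAGTTGAGG gives CCTCAACTA, found at positions 53–61 on the template; the primer anneals here to the top strand with its 3' end pointing upstream.
The product is the template from position 10 through 61 (52 bp).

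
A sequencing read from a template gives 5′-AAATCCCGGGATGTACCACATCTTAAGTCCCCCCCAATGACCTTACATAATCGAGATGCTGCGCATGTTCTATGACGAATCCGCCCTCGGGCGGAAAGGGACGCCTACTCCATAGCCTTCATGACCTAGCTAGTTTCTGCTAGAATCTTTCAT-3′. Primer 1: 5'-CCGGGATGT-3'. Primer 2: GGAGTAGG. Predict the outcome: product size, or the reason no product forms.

Yes — a 106 bp product.

Primer 1 (CCGGGATGT) matches the top strand at positions 6–14; it acts as a forward primer.
Primer 2's reverse complement is CCTACTCC, matching the top strand at positions 104–111; it acts as a reverse primer.
The 3' ends face each other across positions 6–111, giving a 106 bp product.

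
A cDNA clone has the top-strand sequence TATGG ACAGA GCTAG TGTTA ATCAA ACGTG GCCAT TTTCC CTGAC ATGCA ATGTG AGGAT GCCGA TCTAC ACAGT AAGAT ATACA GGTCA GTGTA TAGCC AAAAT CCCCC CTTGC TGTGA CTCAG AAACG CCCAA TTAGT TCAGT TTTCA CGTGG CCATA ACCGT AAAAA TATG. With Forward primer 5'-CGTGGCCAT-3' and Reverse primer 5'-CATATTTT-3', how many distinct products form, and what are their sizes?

The forward primer CGTGGCCAT matches the top strand at positions 27–35, 151–159.
The reverse primer's reverse complement is AAAATATG, matching at positions 167–174.
Each forward site pairs with the reverse site to give a product ending at position 174: sizes 148, 24 bp.

Two products: 148 bp, 24 bp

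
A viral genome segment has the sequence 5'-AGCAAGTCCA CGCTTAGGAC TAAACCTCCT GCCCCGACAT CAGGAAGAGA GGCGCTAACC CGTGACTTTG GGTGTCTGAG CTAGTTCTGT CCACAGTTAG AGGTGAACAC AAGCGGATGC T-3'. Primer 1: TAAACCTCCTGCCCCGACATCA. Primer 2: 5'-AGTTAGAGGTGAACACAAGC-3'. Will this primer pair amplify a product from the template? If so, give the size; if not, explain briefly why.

Primer 1 (TAAACCTCCTGCCCCGACATCA) matches the top strand at positions 21–42 (3' end points downstream).
Primer 2 (AGTTAGAGGTGAACACAAGC) also matches the top strand directly, at positions 95–114 — its reverse complement GCTTGTGTTCACCTCTAACT is not present.
Both primers anneal to the bottom strand with 3' ends pointing the same way, so neither can prime synthesis back toward the other.

No product — both primers anneal to the same strand and extend in the same direction.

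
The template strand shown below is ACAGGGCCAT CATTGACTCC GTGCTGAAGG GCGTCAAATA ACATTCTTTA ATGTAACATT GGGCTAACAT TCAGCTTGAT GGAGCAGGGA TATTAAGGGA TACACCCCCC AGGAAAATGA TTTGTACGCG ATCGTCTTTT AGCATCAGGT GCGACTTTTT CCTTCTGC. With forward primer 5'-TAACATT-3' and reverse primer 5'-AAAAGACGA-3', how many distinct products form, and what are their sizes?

The forward primer TAACATT matches the top strand at positions 39–45, 54–60, 65–71.
The reverse primer's reverse complement is TCGTCTTTT, matching at positions 132–140.
Each forward site pairs with the reverse site to give a product ending at position 140: sizes 102, 87, 76 bp.

Three products: 102 bp, 87 bp, 76 bp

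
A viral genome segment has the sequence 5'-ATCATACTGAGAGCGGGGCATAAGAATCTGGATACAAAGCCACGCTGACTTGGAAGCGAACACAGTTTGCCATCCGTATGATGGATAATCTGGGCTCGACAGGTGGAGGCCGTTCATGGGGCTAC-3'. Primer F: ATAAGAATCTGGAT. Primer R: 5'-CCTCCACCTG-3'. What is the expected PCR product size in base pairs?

Scanning the template, ATAAGAATCTGGAT occurs at positions 20–33; this primer anneals to the bottom strand there with its 3' end pointing downstream.
The reverse primer's reverse complement is CAGGTGGAGG, which matches the template at positions 100–109.
Product length = (reverse-primer end) − (forward-primer start) + 1 = 109 − 20 + 1 = 90 bp.

90 bp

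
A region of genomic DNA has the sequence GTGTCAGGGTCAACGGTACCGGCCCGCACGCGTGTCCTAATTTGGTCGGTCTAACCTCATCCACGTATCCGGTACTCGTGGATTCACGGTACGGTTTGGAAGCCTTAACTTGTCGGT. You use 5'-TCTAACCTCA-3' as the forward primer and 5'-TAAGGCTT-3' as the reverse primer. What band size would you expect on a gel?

Scanning the template, TCTAACCTCA occurs at positions 50–59; this primer anneals to the bottom strand there with its 3' end pointing downstream.
Reverse complement of the reverse primer: AAGCCTTA. This occurs on the top strand at positions 100–107.
Amplicon spans positions 50–107: 58 bp.

58 bp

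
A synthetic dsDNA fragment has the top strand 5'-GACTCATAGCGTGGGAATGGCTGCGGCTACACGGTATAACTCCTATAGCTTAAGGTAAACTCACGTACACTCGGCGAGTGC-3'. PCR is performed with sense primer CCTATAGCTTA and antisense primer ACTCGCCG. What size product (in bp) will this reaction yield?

Scanning the template, CCTATAGCTTA occurs at positions 42–52; this primer anneals to the bottom strand there with its 3' end pointing downstream.
Taking the reverse complement of ACTCGCCG gives CGGCGAGT, found at positions 72–79 on the template; the primer anneals here to the top strand with its 3' end pointing upstream.
The product runs from position 42 to position 79, so its length is 79 − 42 + 1 = 38 bp.

38 bp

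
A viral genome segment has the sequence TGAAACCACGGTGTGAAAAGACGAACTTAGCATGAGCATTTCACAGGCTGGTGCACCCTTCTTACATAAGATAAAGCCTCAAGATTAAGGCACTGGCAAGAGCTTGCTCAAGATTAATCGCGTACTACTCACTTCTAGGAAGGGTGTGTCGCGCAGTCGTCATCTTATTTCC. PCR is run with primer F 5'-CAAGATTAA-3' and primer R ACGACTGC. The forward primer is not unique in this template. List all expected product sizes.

The forward primer CAAGATTAA matches the top strand at positions 80–88, 109–117.
The reverse primer's reverse complement is GCAGTCGT, matching at positions 153–160.
Each forward site pairs with the reverse site to give a product ending at position 160: sizes 81, 52 bp.

81 bp, 52 bp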